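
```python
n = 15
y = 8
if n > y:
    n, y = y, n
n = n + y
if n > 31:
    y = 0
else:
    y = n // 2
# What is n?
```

Trace:
`n = 15` → n = 15
`y = 8` → y = 8
`if n > y: ...` → n > y is True → n = 8; y = 15
`n = n + y` → n = 23
`if n > 31: ...` → n > 31 is False, take else branch → y = 11
So n = 23

Answer: 23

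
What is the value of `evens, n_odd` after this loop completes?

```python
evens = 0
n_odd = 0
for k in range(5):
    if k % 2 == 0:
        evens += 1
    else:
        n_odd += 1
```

Count evens and odds in range(5)
`evens, n_odd` takes the values: (0, 0) → (1, 0) → (1, 1) → (2, 1) → (2, 2) → (3, 2)

Answer: 3, 2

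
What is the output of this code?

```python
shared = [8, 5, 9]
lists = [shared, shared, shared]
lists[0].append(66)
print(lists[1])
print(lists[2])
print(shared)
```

Key concept: list of same reference.
Step by step:
`shared = [8, 5, 9]` → shared = [8, 5, 9]
`lists = [shared, shared, shared]` → lists = [[8, 5, 9], [8, 5, 9], [8, 5, 9]]
`lists[0].append(66)` → shared = [8, 5, 9, 66]; lists = [[8, 5, 9, 66], [8, 5, 9, 66], [8, 5, 9, 66]]
`print(lists[1])` → prints [8, 5, 9, 66]
`print(lists[2])` → prints [8, 5, 9, 66]
`print(shared)` → prints [8, 5, 9, 66]

Answer:
[8, 5, 9, 66]
[8, 5, 9, 66]
[8, 5, 9, 66]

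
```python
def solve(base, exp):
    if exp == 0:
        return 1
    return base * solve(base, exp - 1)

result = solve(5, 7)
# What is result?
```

solve(5, 7) = 5 * 5 * 5 * 5 * 5 * 5 * 5 = 78125

Answer: 78125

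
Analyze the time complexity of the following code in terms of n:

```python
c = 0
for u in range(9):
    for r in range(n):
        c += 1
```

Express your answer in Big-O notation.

Each loop level contributes: 1 × n. Multiplying the contributions gives O(n).

Answer: O(n)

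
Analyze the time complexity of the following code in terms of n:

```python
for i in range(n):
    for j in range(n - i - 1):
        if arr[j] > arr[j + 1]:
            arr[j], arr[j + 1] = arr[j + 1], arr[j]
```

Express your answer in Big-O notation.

This is Bubble sort. Time complexity: O(n²).

Answer: O(n²)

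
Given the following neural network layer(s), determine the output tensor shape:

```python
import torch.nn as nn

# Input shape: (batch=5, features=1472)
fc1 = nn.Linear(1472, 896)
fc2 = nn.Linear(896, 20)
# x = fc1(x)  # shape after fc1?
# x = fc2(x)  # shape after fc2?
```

Input: (5, 1472) -> after fc1: (5, 896) -> Output: (5, 20)

Answer: (5, 20)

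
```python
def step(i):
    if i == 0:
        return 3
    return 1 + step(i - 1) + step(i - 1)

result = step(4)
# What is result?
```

step(i) = 1 + 2·step(i-1), step(0)=3. Closed form: (3+1)·2^4 - 1 = 63.

Answer: 63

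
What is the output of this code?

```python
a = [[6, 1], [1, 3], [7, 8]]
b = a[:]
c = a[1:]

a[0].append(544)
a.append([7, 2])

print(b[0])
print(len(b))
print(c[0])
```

Key concept: slice with nested mutation.
Step by step:
`a = [[6, 1], [1, 3], [7, 8]]` → a = [[6, 1], [1, 3], [7, 8]]
`b = a[:]` → b = [[6, 1], [1, 3], [7, 8]]
`c = a[1:]` → c = [[1, 3], [7, 8]]
`a[0].append(544)` → a = [[6, 1, 544], [1, 3], [7, 8]]; b = [[6, 1, 544], [1, 3], [7, 8]]
`a.append([7, 2])` → a = [[6, 1, 544], [1, 3], [7, 8], [7, 2]]
`print(b[0])` → prints [6, 1, 544]
`print(len(b))` → prints 3
`print(c[0])` → prints [1, 3]

Answer:
[6, 1, 544]
3
[1, 3]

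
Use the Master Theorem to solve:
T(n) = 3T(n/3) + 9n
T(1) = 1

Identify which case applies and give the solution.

a=3, b=3, f(n)=9n. log_3(3) = 1. Since c=1 = 1, Case 2 applies: T(n) = Θ(n^log_b(a) · log n) = O(n log n).

Answer: O(n log n) - Case 2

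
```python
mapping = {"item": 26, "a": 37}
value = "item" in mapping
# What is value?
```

Trace:
`mapping = {"item": 26, "a": 37}` → mapping = {'item': 26, 'a': 37}
`value = "item" in mapping` → value = True
So value = True

Answer: True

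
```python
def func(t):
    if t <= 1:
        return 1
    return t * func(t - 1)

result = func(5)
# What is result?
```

func(5) = 5 * 4 * 3 * 2 * 1 = 120

Answer: 120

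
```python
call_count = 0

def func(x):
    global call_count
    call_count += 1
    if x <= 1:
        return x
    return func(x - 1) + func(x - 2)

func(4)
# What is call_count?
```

Calls(x) = 1 + Calls(x-1) + Calls(x-2); Calls(0)=Calls(1)=1. For x=4 this gives 9.

Answer: 9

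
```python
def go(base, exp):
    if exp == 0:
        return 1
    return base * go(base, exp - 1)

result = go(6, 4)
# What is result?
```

go(6, 4) = 6 * 6 * 6 * 6 = 1296

Answer: 1296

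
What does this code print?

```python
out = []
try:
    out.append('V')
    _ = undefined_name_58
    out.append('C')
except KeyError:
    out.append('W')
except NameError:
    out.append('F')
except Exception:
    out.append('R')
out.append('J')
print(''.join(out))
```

Execution trace: 'V' (try body) → 'F' (except NameError) → 'J' (after the try/except). Output: VFJ

Answer: VFJ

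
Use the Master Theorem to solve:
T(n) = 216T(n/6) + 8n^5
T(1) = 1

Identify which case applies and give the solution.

a=216, b=6, f(n)=8n^5. log_6(216) = 3. Since c=5 > 3 and the regularity condition holds (216(n/6)^5 = (216/6^5)n^5 with 216/6^5 < 1), Case 3 applies: T(n) = Θ(f(n)) = O(n^5).

Answer: O(n^5) - Case 3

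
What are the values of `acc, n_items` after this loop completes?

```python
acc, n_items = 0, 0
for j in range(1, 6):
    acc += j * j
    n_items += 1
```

Sum of squares and count
`acc, n_items` takes the values: (0, 0) → (1, 0) → (1, 1) → (5, 1) → (5, 2) → (14, 2) → (14, 3) → (30, 3) → (30, 4) → (55, 4) → (55, 5)

Answer: 55, 5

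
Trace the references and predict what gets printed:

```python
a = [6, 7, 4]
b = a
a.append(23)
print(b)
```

Key concept: basic list aliasing.
Step by step:
`a = [6, 7, 4]` → a = [6, 7, 4]
`b = a` → b = [6, 7, 4] (same object as a)
`a.append(23)` → a = [6, 7, 4, 23] (same object as b); b = [6, 7, 4, 23] (same object as a)
`print(b)` → prints [6, 7, 4, 23]

Answer: [6, 7, 4, 23]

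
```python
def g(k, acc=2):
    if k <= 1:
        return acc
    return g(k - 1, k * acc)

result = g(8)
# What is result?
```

Accumulator trace (n, acc): (8, 2) -> (7, 16) -> (6, 112) -> (5, 672) -> (4, 3360) -> (3, 13440) -> (2, 40320) -> (1, 80640) -> return 80640

Answer: 80640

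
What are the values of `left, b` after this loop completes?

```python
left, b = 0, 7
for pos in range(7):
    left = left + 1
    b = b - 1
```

left goes 0→7, b goes 7→0
`left, b` takes the values: (0, 7) → (1, 7) → (1, 6) → (2, 6) → (2, 5) → (3, 5) → (3, 4) → (4, 4) → (4, 3) → (5, 3) → (5, 2) → (6, 2) → (6, 1) → (7, 1) → (7, 0)

Answer: 7, 0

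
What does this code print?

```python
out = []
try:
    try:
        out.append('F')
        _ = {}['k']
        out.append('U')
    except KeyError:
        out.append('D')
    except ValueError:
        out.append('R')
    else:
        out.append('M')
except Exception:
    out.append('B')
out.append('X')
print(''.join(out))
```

Execution trace: 'F' (inner try body) → 'D' (inner except KeyError) → 'X' (after the try/except). Output: FDX

Answer: FDX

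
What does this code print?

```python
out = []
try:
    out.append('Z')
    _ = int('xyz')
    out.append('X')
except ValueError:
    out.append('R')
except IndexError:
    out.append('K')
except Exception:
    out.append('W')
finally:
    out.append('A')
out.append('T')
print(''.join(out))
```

Execution trace: 'Z' (try body) → 'R' (except ValueError) → 'A' (finally) → 'T' (after the try/except). Output: ZRAT

Answer: ZRAT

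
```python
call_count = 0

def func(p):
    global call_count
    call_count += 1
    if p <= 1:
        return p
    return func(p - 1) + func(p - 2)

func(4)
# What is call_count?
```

Calls(p) = 1 + Calls(p-1) + Calls(p-2); Calls(0)=Calls(1)=1. For p=4 this gives 9.

Answer: 9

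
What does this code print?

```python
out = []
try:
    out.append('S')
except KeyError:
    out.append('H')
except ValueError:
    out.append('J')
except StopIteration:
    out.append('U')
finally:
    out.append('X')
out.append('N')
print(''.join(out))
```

Execution trace: 'S' (try body, no exception) → 'X' (finally) → 'N' (after the try/except). Output: SXN

Answer: SXN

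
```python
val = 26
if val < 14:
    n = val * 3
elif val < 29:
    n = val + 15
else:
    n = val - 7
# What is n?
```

Trace:
`val = 26` → val = 26
`if val < 14: ...` → val < 14 is False, val < 29 is True → n = 41
So n = 41

Answer: 41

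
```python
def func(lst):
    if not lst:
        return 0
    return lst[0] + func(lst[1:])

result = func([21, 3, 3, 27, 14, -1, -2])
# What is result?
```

21 + 3 + 3 + 27 + 14 + (-1) + (-2) + 0 = 65

Answer: 65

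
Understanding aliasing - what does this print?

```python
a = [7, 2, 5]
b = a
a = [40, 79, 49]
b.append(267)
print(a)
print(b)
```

Key concept: rebinding vs mutation: a is rebound to a new list, b still points at the original.
Step by step:
`a = [7, 2, 5]` → a = [7, 2, 5]
`b = a` → b = [7, 2, 5] (same object as a)
`a = [40, 79, 49]` → a = [40, 79, 49]
`b.append(267)` → b = [7, 2, 5, 267]
`print(a)` → prints [40, 79, 49]
`print(b)` → prints [7, 2, 5, 267]

Answer:
[40, 79, 49]
[7, 2, 5, 267]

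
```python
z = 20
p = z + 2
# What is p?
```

Trace:
`z = 20` → z = 20
`p = z + 2` → p = 22
So p = 22

Answer: 22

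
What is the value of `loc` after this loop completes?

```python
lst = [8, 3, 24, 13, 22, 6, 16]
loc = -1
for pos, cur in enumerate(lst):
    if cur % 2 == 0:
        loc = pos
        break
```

First even number index in [8, 3, 24, 13, 22, 6, 16]
`loc` takes the values: -1 → 0

Answer: 0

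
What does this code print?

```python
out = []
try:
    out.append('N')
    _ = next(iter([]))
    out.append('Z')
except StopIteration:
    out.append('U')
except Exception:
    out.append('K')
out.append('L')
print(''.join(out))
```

Execution trace: 'N' (try body) → 'U' (except StopIteration) → 'L' (after the try/except). Output: NUL

Answer: NUL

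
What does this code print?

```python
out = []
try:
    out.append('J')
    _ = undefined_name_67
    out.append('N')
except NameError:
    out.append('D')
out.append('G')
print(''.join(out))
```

Execution trace: 'J' (try body) → 'D' (except NameError) → 'G' (after the try/except). Output: JDG

Answer: JDG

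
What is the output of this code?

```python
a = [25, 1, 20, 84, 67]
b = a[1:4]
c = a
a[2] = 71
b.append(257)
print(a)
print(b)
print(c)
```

Key concept: slice vs alias.
Step by step:
`a = [25, 1, 20, 84, 67]` → a = [25, 1, 20, 84, 67]
`b = a[1:4]` → b = [1, 20, 84]
`c = a` → c = [25, 1, 20, 84, 67] (same object as a)
`a[2] = 71` → a = [25, 1, 71, 84, 67] (same object as c); c = [25, 1, 71, 84, 67] (same object as a)
`b.append(257)` → b = [1, 20, 84, 257]
`print(a)` → prints [25, 1, 71, 84, 67]
`print(b)` → prints [1, 20, 84, 257]
`print(c)` → prints [25, 1, 71, 84, 67]

Answer:
[25, 1, 71, 84, 67]
[1, 20, 84, 257]
[25, 1, 71, 84, 67]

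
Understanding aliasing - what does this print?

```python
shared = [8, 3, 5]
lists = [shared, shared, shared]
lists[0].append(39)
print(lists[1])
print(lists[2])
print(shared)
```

Key concept: list of same reference.
Step by step:
`shared = [8, 3, 5]` → shared = [8, 3, 5]
`lists = [shared, shared, shared]` → lists = [[8, 3, 5], [8, 3, 5], [8, 3, 5]]
`lists[0].append(39)` → shared = [8, 3, 5, 39]; lists = [[8, 3, 5, 39], [8, 3, 5, 39], [8, 3, 5, 39]]
`print(lists[1])` → prints [8, 3, 5, 39]
`print(lists[2])` → prints [8, 3, 5, 39]
`print(shared)` → prints [8, 3, 5, 39]

Answer:
[8, 3, 5, 39]
[8, 3, 5, 39]
[8, 3, 5, 39]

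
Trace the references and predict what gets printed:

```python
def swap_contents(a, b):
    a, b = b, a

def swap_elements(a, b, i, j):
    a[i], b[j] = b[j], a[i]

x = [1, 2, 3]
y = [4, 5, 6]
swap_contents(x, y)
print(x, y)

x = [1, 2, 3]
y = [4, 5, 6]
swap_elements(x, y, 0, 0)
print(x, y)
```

Key concept: parameter rebinding vs mutation.
Step by step:
`x = [1, 2, 3]` → x = [1, 2, 3]
`y = [4, 5, 6]` → y = [4, 5, 6]
`swap_contents(x, y)` → no visible change to tracked variables
`print(x, y)` → prints [1, 2, 3] [4, 5, 6]
`x = [1, 2, 3]` → x = [1, 2, 3]
`y = [4, 5, 6]` → y = [4, 5, 6]
`swap_elements(x, y, 0, 0)` → x = [4, 2, 3]; y = [1, 5, 6]
`print(x, y)` → prints [4, 2, 3] [1, 5, 6]

Answer:
[1, 2, 3] [4, 5, 6]
[4, 2, 3] [1, 5, 6]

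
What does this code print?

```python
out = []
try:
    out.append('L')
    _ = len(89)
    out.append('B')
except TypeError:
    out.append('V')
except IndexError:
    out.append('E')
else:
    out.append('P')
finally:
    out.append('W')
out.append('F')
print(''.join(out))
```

Execution trace: 'L' (try body) → 'V' (except TypeError) → 'W' (finally) → 'F' (after the try/except). Output: LVWF

Answer: LVWF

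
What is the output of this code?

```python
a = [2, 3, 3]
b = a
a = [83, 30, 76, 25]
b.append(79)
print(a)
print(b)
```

Key concept: rebinding vs mutation: a is rebound to a new list, b still points at the original.
Step by step:
`a = [2, 3, 3]` → a = [2, 3, 3]
`b = a` → b = [2, 3, 3] (same object as a)
`a = [83, 30, 76, 25]` → a = [83, 30, 76, 25]
`b.append(79)` → b = [2, 3, 3, 79]
`print(a)` → prints [83, 30, 76, 25]
`print(b)` → prints [2, 3, 3, 79]

Answer:
[83, 30, 76, 25]
[2, 3, 3, 79]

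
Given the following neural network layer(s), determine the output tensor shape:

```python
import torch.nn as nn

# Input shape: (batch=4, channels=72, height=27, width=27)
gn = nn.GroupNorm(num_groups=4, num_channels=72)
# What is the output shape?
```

Input: (4, 72, 27, 27) -> Output: (4, 72, 27, 27)

Answer: (4, 72, 27, 27)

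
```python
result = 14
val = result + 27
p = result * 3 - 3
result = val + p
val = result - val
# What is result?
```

Trace:
`result = 14` → result = 14
`val = result + 27` → val = 41
`p = result * 3 - 3` → p = 39
`result = val + p` → result = 80
`val = result - val` → val = 39
So result = 80

Answer: 80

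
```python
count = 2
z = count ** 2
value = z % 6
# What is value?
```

Trace:
`count = 2` → count = 2
`z = count ** 2` → z = 4
`value = z % 6` → value = 4
So value = 4

Answer: 4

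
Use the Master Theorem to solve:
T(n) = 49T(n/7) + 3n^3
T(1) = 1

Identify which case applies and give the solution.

a=49, b=7, f(n)=3n^3. log_7(49) = 2. Since c=3 > 2 and the regularity condition holds (49(n/7)^3 = (49/7^3)n^3 with 49/7^3 < 1), Case 3 applies: T(n) = Θ(f(n)) = O(n^3).

Answer: O(n^3) - Case 3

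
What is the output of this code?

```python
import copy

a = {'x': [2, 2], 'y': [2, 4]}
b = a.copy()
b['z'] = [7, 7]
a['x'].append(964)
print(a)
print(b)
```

Key concept: shallow copy of dict with mutable values.
Step by step:
`a = {'x': [2, 2], 'y': [2, 4]}` → a = {'x': [2, 2], 'y': [2, 4]}
`b = a.copy()` → b = {'x': [2, 2], 'y': [2, 4]}
`b['z'] = [7, 7]` → b = {'x': [2, 2], 'y': [2, 4], 'z': [7, 7]}
`a['x'].append(964)` → a = {'x': [2, 2, 964], 'y': [2, 4]}; b = {'x': [2, 2, 964], 'y': [2, 4], 'z': [7, 7]}
`print(a)` → prints {'x': [2, 2, 964], 'y': [2, 4]}
`print(b)` → prints {'x': [2, 2, 964], 'y': [2, 4], 'z': [7, 7]}

Answer:
{'x': [2, 2, 964], 'y': [2, 4]}
{'x': [2, 2, 964], 'y': [2, 4], 'z': [7, 7]}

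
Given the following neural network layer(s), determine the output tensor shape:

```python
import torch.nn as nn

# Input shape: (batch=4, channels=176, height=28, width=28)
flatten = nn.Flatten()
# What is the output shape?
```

Input: (4, 176, 28, 28) -> Output: (4, 137984)

Answer: (4, 137984)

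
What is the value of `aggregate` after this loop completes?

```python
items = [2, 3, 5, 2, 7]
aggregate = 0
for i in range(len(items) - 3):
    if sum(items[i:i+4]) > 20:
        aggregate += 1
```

Count windows with sum > 20
`aggregate` takes the values: 0

Answer: 0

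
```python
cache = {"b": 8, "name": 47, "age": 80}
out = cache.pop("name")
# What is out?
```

Trace:
`cache = {"b": 8, "name": 47, "age": 80}` → cache = {'b': 8, 'name': 47, 'age': 80}
`out = cache.pop("name")` → cache = {'b': 8, 'age': 80}; out = 47
So out = 47

Answer: 47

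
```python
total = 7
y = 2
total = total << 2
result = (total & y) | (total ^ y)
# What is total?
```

Trace:
`total = 7` → total = 7
`y = 2` → y = 2
`total = total << 2` → total = 28
`result = (total & y) | (total ^ y)` → result = 30
So total = 28

Answer: 28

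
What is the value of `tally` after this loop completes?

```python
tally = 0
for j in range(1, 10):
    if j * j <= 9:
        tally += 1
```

Count numbers where j² ≤ 9
`tally` takes the values: 0 → 1 → 2 → 3

Answer: 3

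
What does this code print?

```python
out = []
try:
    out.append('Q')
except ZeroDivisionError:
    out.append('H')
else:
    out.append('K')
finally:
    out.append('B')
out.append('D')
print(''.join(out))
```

Execution trace: 'Q' (try body, no exception) → 'K' (else) → 'B' (finally) → 'D' (after the try/except). Output: QKBD

Answer: QKBD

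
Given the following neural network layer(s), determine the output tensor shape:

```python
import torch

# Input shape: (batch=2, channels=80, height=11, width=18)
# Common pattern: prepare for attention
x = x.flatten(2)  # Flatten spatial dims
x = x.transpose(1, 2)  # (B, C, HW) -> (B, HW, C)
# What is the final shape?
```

Input: (2, 80, 11, 18) -> after flatten(2): (2, 80, 198) -> Output: (2, 198, 80)

Answer: (2, 198, 80)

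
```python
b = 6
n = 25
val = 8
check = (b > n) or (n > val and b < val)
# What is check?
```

Trace:
`b = 6` → b = 6
`n = 25` → n = 25
`val = 8` → val = 8
`check = (b > n) or (n > val and b < val)` → check = True
So check = True

Answer: True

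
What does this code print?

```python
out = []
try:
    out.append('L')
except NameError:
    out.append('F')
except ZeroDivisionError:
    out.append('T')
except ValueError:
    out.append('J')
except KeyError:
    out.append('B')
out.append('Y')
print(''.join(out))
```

Execution trace: 'L' (try body, no exception) → 'Y' (after the try/except). Output: LY

Answer: LY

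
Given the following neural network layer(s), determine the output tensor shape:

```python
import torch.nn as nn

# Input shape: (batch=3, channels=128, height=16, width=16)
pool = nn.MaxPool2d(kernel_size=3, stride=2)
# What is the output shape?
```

Input: (3, 128, 16, 16) -> Output: (3, 128, 7, 7)

Answer: (3, 128, 7, 7)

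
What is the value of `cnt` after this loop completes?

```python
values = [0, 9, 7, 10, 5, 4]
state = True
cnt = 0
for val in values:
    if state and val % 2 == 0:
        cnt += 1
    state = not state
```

Count even values at even positions
`cnt` takes the values: 0 → 1

Answer: 1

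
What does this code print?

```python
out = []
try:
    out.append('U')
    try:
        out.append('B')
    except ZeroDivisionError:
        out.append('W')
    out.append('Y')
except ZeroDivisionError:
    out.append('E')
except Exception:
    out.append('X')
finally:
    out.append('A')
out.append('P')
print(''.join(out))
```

Execution trace: 'U' (try body) → 'B' (inner try body, no exception) → 'Y' (try body, no exception) → 'A' (finally) → 'P' (after the try/except). Output: UBYAP

Answer: UBYAP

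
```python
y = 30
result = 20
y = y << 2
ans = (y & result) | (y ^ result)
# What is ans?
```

Trace:
`y = 30` → y = 30
`result = 20` → result = 20
`y = y << 2` → y = 120
`ans = (y & result) | (y ^ result)` → ans = 124
So ans = 124

Answer: 124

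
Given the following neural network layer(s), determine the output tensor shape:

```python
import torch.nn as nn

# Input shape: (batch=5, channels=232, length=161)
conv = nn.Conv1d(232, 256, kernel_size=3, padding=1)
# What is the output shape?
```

Input: (5, 232, 161) -> Output: (5, 256, 161)

Answer: (5, 256, 161)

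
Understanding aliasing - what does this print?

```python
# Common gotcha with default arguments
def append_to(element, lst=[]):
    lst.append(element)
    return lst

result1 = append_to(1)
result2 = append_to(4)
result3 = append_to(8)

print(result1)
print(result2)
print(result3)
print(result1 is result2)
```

Key concept: mutable default argument gotcha.
Step by step:
`result1 = append_to(1)` → result1 = [1]
`result2 = append_to(4)` → result1 = [1, 4] (same object as result2); result2 = [1, 4] (same object as result1)
`result3 = append_to(8)` → result1 = [1, 4, 8] (same object as result2, result3); result2 = [1, 4, 8] (same object as result1, result3); result3 = [1, 4, 8] (same object as result1, result2)
`print(result1)` → prints [1, 4, 8]
`print(result2)` → prints [1, 4, 8]
`print(result3)` → prints [1, 4, 8]
`print(result1 is result2)` → prints True

Answer:
[1, 4, 8]
[1, 4, 8]
[1, 4, 8]
True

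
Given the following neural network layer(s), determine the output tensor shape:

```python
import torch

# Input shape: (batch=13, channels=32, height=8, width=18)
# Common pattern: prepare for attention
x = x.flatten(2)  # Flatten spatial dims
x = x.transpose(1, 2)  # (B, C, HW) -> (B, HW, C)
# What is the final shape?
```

Input: (13, 32, 8, 18) -> after flatten(2): (13, 32, 144) -> Output: (13, 144, 32)

Answer: (13, 144, 32)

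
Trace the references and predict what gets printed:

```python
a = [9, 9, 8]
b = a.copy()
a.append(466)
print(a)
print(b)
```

Key concept: list.copy() creates independent copy.
Step by step:
`a = [9, 9, 8]` → a = [9, 9, 8]
`b = a.copy()` → b = [9, 9, 8]
`a.append(466)` → a = [9, 9, 8, 466]
`print(a)` → prints [9, 9, 8, 466]
`print(b)` → prints [9, 9, 8]

Answer:
[9, 9, 8, 466]
[9, 9, 8]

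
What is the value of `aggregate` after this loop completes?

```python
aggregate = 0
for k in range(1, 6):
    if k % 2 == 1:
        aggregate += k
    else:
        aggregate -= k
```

Add odd, subtract even
`aggregate` takes the values: 0 → 1 → -1 → 2 → -2 → 3

Answer: 3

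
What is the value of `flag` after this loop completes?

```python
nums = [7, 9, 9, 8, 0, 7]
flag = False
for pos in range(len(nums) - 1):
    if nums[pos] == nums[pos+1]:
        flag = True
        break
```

Check consecutive duplicates in [7, 9, 9, 8, 0, 7]
`flag` takes the values: False → True

Answer: True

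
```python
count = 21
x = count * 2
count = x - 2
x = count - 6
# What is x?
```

Trace:
`count = 21` → count = 21
`x = count * 2` → x = 42
`count = x - 2` → count = 40
`x = count - 6` → x = 34
So x = 34

Answer: 34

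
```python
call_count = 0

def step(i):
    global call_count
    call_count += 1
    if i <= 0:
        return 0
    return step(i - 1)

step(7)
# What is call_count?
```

Linear recursion stepping by 1: 8 calls from i=7 down to ≤0.

Answer: 8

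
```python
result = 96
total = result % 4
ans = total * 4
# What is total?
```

Trace:
`result = 96` → result = 96
`total = result % 4` → total = 0
`ans = total * 4` → ans = 0
So total = 0

Answer: 0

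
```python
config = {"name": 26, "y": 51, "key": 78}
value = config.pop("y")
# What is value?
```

Trace:
`config = {"name": 26, "y": 51, "key": 78}` → config = {'name': 26, 'y': 51, 'key': 78}
`value = config.pop("y")` → config = {'name': 26, 'key': 78}; value = 51
So value = 51

Answer: 51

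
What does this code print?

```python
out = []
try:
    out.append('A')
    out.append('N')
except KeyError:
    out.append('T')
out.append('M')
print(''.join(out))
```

Execution trace: 'A' (try body) → 'N' (try body, no exception) → 'M' (after the try/except). Output: ANM

Answer: ANM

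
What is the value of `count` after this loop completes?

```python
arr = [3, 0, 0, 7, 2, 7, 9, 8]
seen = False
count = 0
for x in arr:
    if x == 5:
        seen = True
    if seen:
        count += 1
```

Count elements after first 5 in [3, 0, 0, 7, 2, 7, 9, 8]
`count` takes the values: 0

Answer: 0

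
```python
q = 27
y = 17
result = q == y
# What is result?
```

Trace:
`q = 27` → q = 27
`y = 17` → y = 17
`result = q == y` → result = False
So result = False

Answer: False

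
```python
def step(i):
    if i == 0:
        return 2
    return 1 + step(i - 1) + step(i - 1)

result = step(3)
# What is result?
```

step(i) = 1 + 2·step(i-1), step(0)=2. Closed form: (2+1)·2^3 - 1 = 23.

Answer: 23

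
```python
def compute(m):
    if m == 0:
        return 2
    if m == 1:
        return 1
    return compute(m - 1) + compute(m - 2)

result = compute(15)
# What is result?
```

Build up from base cases: compute(0)=2, compute(1)=1, compute(2)=3, compute(3)=4, compute(4)=7, compute(5)=11, compute(6)=18, ..., compute(15)=1364

Answer: 1364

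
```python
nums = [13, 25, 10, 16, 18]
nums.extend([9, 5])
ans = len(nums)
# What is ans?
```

Trace:
`nums = [13, 25, 10, 16, 18]` → nums = [13, 25, 10, 16, 18]
`nums.extend([9, 5])` → nums = [13, 25, 10, 16, 18, 9, 5]
`ans = len(nums)` → ans = 7
So ans = 7

Answer: 7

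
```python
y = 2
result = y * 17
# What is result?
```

Trace:
`y = 2` → y = 2
`result = y * 17` → result = 34
So result = 34

Answer: 34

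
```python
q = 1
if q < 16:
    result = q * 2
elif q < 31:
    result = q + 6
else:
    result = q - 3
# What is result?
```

Trace:
`q = 1` → q = 1
`if q < 16: ...` → q < 16 is True → result = 2
So result = 2

Answer: 2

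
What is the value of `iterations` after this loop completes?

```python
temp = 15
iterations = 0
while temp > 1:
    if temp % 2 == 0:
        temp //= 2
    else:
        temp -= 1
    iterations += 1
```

Steps to reduce 15 to 1
`iterations` takes the values: 0 → 1 → 2 → 3 → 4 → 5 → 6

Answer: 6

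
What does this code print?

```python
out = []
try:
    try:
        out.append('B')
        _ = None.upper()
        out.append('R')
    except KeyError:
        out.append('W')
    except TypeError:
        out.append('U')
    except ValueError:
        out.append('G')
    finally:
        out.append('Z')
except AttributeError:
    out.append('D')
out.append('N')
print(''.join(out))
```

Execution trace: 'B' (try body) → 'Z' (finally) → 'D' (outer except AttributeError) → 'N' (after the try/except). Output: BZDN

Answer: BZDN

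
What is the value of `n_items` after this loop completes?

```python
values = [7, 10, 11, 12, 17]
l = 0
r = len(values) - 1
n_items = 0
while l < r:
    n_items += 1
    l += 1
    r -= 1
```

Iterations until pointers meet (list length 5)
`n_items` takes the values: 0 → 1 → 2

Answer: 2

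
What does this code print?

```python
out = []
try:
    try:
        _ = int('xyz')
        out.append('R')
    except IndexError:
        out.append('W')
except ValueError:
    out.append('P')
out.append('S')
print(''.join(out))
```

Execution trace: 'P' (outer except ValueError) → 'S' (after the try/except). Output: PS

Answer: PS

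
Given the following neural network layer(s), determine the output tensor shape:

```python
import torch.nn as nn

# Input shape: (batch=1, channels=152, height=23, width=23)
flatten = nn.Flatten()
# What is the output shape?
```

Input: (1, 152, 23, 23) -> Output: (1, 80408)

Answer: (1, 80408)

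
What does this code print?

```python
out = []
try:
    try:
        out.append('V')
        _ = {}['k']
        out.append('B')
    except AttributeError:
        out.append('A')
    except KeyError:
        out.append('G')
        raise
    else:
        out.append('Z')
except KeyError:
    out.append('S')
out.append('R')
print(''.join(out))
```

Execution trace: 'V' (inner try body) → 'G' (inner except KeyError) → 'S' (outer except KeyError) → 'R' (after the try/except). Output: VGSR

Answer: VGSR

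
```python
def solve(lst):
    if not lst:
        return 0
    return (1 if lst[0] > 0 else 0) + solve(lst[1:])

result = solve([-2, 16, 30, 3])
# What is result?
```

Count of positive elements in [-2, 16, 30, 3] = 3

Answer: 3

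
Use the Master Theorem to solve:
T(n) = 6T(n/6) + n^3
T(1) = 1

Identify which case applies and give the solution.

a=6, b=6, f(n)=n^3. log_6(6) = 1. Since c=3 > 1 and the regularity condition holds (6(n/6)^3 = (6/6^3)n^3 with 6/6^3 < 1), Case 3 applies: T(n) = Θ(f(n)) = O(n^3).

Answer: O(n^3) - Case 3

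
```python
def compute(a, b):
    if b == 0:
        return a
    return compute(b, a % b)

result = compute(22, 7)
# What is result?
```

compute(22, 7) -> compute(7, 1) -> compute(1, 0) -> 1

Answer: 1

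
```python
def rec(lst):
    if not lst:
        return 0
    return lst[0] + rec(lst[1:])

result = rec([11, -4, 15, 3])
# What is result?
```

11 + (-4) + 15 + 3 + 0 = 25

Answer: 25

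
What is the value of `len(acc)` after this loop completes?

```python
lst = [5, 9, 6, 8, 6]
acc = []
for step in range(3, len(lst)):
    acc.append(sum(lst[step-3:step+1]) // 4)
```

Number of 4-element averages
`acc` takes the values: [] → [7] → [7, 7]
So `len(acc)` = 2

Answer: 2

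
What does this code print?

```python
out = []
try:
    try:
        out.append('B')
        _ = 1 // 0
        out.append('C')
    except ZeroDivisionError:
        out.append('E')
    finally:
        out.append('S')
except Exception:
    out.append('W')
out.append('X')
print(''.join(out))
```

Execution trace: 'B' (inner try body) → 'E' (inner except ZeroDivisionError) → 'S' (inner finally) → 'X' (after the try/except). Output: BESX

Answer: BESX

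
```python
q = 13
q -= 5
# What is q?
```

Trace:
`q = 13` → q = 13
`q -= 5` → q = 8
So q = 8

Answer: 8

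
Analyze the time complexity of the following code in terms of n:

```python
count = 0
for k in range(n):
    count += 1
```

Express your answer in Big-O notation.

Each loop level contributes: n. Multiplying the contributions gives O(n).

Answer: O(n)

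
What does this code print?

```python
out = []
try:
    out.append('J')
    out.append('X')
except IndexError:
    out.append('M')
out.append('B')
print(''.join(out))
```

Execution trace: 'J' (try body) → 'X' (try body, no exception) → 'B' (after the try/except). Output: JXB

Answer: JXB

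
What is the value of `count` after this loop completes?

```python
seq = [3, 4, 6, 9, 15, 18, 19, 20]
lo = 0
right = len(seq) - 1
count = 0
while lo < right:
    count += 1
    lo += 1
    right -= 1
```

Iterations until pointers meet (list length 8)
`count` takes the values: 0 → 1 → 2 → 3 → 4

Answer: 4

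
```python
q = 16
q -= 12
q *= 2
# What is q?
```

Trace:
`q = 16` → q = 16
`q -= 12` → q = 4
`q *= 2` → q = 8
So q = 8

Answer: 8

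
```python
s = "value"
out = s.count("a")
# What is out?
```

Trace:
`s = "value"` → s = 'value'
`out = s.count("a")` → out = 1
So out = 1

Answer: 1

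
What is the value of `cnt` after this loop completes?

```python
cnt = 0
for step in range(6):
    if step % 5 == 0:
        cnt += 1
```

Count numbers divisible by 5 in range(6)
`cnt` takes the values: 0 → 1 → 2

Answer: 2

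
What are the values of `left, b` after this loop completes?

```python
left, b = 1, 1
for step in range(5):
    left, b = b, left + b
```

Fibonacci: after 5 iterations
`left, b` takes the values: (1, 1) → (1, 2) → (2, 3) → (3, 5) → (5, 8) → (8, 13)

Answer: 8, 13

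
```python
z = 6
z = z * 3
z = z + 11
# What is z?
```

Trace:
`z = 6` → z = 6
`z = z * 3` → z = 18
`z = z + 11` → z = 29
So z = 29

Answer: 29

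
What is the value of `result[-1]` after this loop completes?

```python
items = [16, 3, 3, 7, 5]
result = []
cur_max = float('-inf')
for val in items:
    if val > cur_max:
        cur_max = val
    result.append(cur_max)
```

Running max ends at 16
`result` takes the values: [] → [16] → [16, 16] → [16, 16, 16] → [16, 16, 16, 16] → [16, 16, 16, 16, 16]
So `result[-1]` = 16

Answer: 16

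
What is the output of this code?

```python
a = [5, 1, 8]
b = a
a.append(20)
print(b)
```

Key concept: basic list aliasing.
Step by step:
`a = [5, 1, 8]` → a = [5, 1, 8]
`b = a` → b = [5, 1, 8] (same object as a)
`a.append(20)` → a = [5, 1, 8, 20] (same object as b); b = [5, 1, 8, 20] (same object as a)
`print(b)` → prints [5, 1, 8, 20]

Answer: [5, 1, 8, 20]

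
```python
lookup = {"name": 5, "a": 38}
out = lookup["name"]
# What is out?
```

Trace:
`lookup = {"name": 5, "a": 38}` → lookup = {'name': 5, 'a': 38}
`out = lookup["name"]` → out = 5
So out = 5

Answer: 5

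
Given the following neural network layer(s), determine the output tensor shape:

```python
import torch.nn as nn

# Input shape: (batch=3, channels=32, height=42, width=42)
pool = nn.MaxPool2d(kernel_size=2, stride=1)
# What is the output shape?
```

Input: (3, 32, 42, 42) -> Output: (3, 32, 41, 41)

Answer: (3, 32, 41, 41)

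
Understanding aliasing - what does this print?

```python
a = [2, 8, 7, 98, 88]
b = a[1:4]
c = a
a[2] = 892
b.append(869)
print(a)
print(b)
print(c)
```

Key concept: slice vs alias.
Step by step:
`a = [2, 8, 7, 98, 88]` → a = [2, 8, 7, 98, 88]
`b = a[1:4]` → b = [8, 7, 98]
`c = a` → c = [2, 8, 7, 98, 88] (same object as a)
`a[2] = 892` → a = [2, 8, 892, 98, 88] (same object as c); c = [2, 8, 892, 98, 88] (same object as a)
`b.append(869)` → b = [8, 7, 98, 869]
`print(a)` → prints [2, 8, 892, 98, 88]
`print(b)` → prints [8, 7, 98, 869]
`print(c)` → prints [2, 8, 892, 98, 88]

Answer:
[2, 8, 892, 98, 88]
[8, 7, 98, 869]
[2, 8, 892, 98, 88]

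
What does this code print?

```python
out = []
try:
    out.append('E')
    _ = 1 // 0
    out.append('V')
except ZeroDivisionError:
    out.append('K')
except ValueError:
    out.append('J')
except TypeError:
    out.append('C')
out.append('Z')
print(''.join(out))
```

Execution trace: 'E' (try body) → 'K' (except ZeroDivisionError) → 'Z' (after the try/except). Output: EKZ

Answer: EKZ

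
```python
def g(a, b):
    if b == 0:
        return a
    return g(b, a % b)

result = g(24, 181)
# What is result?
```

g(24, 181) -> g(181, 24) -> g(24, 13) -> g(13, 11) -> g(11, 2) -> g(2, 1) -> g(1, 0) -> 1

Answer: 1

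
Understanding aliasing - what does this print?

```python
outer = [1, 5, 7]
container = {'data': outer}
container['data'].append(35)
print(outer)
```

Key concept: dict holds reference to list.
Step by step:
`outer = [1, 5, 7]` → outer = [1, 5, 7]
`container = {'data': outer}` → container = {'data': [1, 5, 7]}
`container['data'].append(35)` → outer = [1, 5, 7, 35]; container = {'data': [1, 5, 7, 35]}
`print(outer)` → prints [1, 5, 7, 35]

Answer: [1, 5, 7, 35]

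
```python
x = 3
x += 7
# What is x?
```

Trace:
`x = 3` → x = 3
`x += 7` → x = 10
So x = 10

Answer: 10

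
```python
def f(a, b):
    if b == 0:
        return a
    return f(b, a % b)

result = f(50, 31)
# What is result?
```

f(50, 31) -> f(31, 19) -> f(19, 12) -> f(12, 7) -> f(7, 5) -> f(5, 2) -> f(2, 1) -> f(1, 0) -> 1

Answer: 1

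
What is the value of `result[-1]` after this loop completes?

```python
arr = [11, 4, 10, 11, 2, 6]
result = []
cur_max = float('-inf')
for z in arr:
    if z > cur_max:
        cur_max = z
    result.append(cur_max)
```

Running max ends at 11
`result` takes the values: [] → [11] → [11, 11] → [11, 11, 11] → [11, 11, 11, 11] → [11, 11, 11, 11, 11] → [11, 11, 11, 11, 11, 11]
So `result[-1]` = 11

Answer: 11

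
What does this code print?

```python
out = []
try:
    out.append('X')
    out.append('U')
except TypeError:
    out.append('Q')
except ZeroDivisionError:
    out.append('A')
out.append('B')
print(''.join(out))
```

Execution trace: 'X' (try body) → 'U' (try body, no exception) → 'B' (after the try/except). Output: XUB

Answer: XUB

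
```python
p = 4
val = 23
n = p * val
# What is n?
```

Trace:
`p = 4` → p = 4
`val = 23` → val = 23
`n = p * val` → n = 92
So n = 92

Answer: 92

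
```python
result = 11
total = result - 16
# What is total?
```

Trace:
`result = 11` → result = 11
`total = result - 16` → total = -5
So total = -5

Answer: -5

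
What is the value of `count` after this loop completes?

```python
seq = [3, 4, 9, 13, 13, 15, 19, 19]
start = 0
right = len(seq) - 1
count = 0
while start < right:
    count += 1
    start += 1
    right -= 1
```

Iterations until pointers meet (list length 8)
`count` takes the values: 0 → 1 → 2 → 3 → 4

Answer: 4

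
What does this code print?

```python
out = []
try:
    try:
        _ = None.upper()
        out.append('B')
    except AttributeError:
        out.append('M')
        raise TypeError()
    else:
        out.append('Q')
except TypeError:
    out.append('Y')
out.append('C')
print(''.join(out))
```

Execution trace: 'M' (inner except AttributeError) → 'Y' (outer except TypeError) → 'C' (after the try/except). Output: MYC

Answer: MYC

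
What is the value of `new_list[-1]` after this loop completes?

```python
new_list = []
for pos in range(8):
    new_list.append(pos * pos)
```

Last element of squares 0 to 7
`new_list` takes the values: [] → [0] → [0, 1] → [0, 1, 4] → [0, 1, 4, 9] → [0, 1, 4, 9, 16] → [0, 1, 4, 9, 16, 25] → [0, 1, 4, 9, 16, 25, 36] → [0, 1, 4, 9, 16, 25, 36, 49]
So `new_list[-1]` = 49

Answer: 49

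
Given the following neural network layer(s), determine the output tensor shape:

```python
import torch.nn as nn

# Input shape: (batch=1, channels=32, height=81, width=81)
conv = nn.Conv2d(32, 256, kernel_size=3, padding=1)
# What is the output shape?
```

Input: (1, 32, 81, 81) -> Output: (1, 256, 81, 81)

Answer: (1, 256, 81, 81)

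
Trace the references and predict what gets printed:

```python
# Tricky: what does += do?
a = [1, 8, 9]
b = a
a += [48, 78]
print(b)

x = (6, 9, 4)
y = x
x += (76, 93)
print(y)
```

Key concept: += behavior differs for mutable vs immutable.
Step by step:
`a = [1, 8, 9]` → a = [1, 8, 9]
`b = a` → b = [1, 8, 9] (same object as a)
`a += [48, 78]` → a = [1, 8, 9, 48, 78] (same object as b); b = [1, 8, 9, 48, 78] (same object as a)
`print(b)` → prints [1, 8, 9, 48, 78]
`x = (6, 9, 4)` → x = (6, 9, 4)
`y = x` → y = (6, 9, 4)
`x += (76, 93)` → x = (6, 9, 4, 76, 93)
`print(y)` → prints (6, 9, 4)

Answer:
[1, 8, 9, 48, 78]
(6, 9, 4)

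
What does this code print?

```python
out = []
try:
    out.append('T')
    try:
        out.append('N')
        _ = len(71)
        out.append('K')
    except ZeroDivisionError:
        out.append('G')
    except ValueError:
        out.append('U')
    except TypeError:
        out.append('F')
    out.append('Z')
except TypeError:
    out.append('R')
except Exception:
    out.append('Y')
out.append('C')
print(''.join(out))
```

Execution trace: 'T' (try body) → 'N' (inner try body) → 'F' (inner except TypeError) → 'Z' (try body, no exception) → 'C' (after the try/except). Output: TNFZC

Answer: TNFZC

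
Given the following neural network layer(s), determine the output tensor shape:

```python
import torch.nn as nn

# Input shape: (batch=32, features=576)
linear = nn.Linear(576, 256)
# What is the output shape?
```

Input: (32, 576) -> Output: (32, 256)

Answer: (32, 256)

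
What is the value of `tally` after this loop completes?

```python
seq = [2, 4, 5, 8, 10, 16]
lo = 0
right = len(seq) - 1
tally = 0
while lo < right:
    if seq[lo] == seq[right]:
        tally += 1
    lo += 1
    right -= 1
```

Count matching pairs from ends
`tally` takes the values: 0

Answer: 0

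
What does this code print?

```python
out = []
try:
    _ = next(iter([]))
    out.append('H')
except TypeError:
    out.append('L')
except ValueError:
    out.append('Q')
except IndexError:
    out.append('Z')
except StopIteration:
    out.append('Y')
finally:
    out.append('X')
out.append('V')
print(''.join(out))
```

Execution trace: 'Y' (except StopIteration) → 'X' (finally) → 'V' (after the try/except). Output: YXV

Answer: YXV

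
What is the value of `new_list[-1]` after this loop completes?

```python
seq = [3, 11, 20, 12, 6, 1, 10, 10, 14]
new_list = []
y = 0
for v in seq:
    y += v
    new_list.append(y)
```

Cumulative sum ends at 87
`new_list` takes the values: [] → [3] → [3, 14] → [3, 14, 34] → [3, 14, 34, 46] → [3, 14, 34, 46, 52] → [3, 14, 34, 46, 52, 53] → [3, 14, 34, 46, 52, 53, 63] → [3, 14, 34, 46, 52, 53, 63, 73] → [3, 14, 34, 46, 52, 53, 63, 73, 87]
So `new_list[-1]` = 87

Answer: 87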